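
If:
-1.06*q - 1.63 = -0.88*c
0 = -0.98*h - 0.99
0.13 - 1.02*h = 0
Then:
No Solution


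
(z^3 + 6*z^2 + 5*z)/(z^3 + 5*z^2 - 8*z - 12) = z*(z + 5)/(z^2 + 4*z - 12)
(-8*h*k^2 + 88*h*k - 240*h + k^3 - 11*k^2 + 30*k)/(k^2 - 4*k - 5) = (-8*h*k + 48*h + k^2 - 6*k)/(k + 1)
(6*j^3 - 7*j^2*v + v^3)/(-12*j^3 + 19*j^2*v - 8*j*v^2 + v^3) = (-6*j^2 + j*v + v^2)/(12*j^2 - 7*j*v + v^2)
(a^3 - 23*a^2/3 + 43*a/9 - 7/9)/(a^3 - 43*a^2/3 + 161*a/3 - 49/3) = (a - 1/3)/(a - 7)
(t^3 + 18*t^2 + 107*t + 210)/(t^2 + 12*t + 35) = t + 6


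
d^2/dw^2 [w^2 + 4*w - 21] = 2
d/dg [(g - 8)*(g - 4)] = 2*g - 12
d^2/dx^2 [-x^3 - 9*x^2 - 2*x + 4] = -6*x - 18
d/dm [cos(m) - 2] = -sin(m)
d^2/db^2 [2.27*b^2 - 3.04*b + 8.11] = 4.54000000000000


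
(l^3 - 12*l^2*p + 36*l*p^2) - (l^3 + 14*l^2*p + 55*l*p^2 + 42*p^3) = -26*l^2*p - 19*l*p^2 - 42*p^3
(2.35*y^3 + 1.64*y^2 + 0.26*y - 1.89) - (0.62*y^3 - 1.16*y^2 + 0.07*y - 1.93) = 1.73*y^3 + 2.8*y^2 + 0.19*y + 0.04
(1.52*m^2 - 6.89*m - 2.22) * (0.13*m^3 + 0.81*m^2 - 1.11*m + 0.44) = 0.1976*m^5 + 0.3355*m^4 - 7.5567*m^3 + 6.5185*m^2 - 0.5674*m - 0.9768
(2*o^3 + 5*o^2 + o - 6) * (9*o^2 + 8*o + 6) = 18*o^5 + 61*o^4 + 61*o^3 - 16*o^2 - 42*o - 36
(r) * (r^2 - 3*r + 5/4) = r^3 - 3*r^2 + 5*r/4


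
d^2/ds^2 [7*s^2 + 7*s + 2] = 14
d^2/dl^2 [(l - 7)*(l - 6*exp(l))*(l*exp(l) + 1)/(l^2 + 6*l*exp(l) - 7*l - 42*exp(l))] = (l^4 - 30*l^3*exp(l) + 2*l^3 - 108*l^2*exp(2*l) + 36*l^2*exp(l) - 12*l^2 - 216*l*exp(3*l) - 216*l*exp(2*l) + 72*l*exp(l) + 24*l - 432*exp(3*l) + 144*exp(2*l) - 144*exp(l) - 24)*exp(l)/(l^3 + 18*l^2*exp(l) + 108*l*exp(2*l) + 216*exp(3*l))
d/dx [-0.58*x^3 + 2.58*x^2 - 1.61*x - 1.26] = -1.74*x^2 + 5.16*x - 1.61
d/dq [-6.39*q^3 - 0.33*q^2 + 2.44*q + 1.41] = -19.17*q^2 - 0.66*q + 2.44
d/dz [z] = 1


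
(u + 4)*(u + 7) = u^2 + 11*u + 28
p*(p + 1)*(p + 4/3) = p^3 + 7*p^2/3 + 4*p/3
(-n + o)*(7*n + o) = -7*n^2 + 6*n*o + o^2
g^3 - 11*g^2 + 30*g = g*(g - 6)*(g - 5)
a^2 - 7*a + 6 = (a - 6)*(a - 1)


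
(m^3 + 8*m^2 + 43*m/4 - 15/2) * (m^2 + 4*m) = m^5 + 12*m^4 + 171*m^3/4 + 71*m^2/2 - 30*m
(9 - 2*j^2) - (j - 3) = -2*j^2 - j + 12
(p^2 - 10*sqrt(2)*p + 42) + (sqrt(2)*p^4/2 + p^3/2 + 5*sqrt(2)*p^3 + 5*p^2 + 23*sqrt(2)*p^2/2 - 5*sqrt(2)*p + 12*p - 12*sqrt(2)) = sqrt(2)*p^4/2 + p^3/2 + 5*sqrt(2)*p^3 + 6*p^2 + 23*sqrt(2)*p^2/2 - 15*sqrt(2)*p + 12*p - 12*sqrt(2) + 42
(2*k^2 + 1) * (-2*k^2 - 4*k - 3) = -4*k^4 - 8*k^3 - 8*k^2 - 4*k - 3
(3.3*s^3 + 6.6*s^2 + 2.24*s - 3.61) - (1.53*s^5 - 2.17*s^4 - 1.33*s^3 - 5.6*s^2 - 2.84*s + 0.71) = -1.53*s^5 + 2.17*s^4 + 4.63*s^3 + 12.2*s^2 + 5.08*s - 4.32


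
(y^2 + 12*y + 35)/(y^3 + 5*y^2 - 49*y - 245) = 1/(y - 7)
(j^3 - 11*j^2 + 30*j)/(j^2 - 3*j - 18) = j*(j - 5)/(j + 3)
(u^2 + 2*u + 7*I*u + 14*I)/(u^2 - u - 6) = (u + 7*I)/(u - 3)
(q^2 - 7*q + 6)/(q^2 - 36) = (q - 1)/(q + 6)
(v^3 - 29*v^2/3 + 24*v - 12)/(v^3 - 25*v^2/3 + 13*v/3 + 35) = (3*v^2 - 20*v + 12)/(3*v^2 - 16*v - 35)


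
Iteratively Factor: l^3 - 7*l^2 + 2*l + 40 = (l - 5)*(l^2 - 2*l - 8) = (l - 5)*(l + 2)*(l - 4)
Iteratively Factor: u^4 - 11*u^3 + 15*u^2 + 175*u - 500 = (u - 5)*(u^3 - 6*u^2 - 15*u + 100) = (u - 5)^2*(u^2 - u - 20) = (u - 5)^3*(u + 4)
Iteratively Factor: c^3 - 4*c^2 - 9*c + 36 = (c - 3)*(c^2 - c - 12) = (c - 3)*(c + 3)*(c - 4)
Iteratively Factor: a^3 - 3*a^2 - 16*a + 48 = (a + 4)*(a^2 - 7*a + 12) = (a - 4)*(a + 4)*(a - 3)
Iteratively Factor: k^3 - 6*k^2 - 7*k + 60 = (k + 3)*(k^2 - 9*k + 20) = (k - 5)*(k + 3)*(k - 4)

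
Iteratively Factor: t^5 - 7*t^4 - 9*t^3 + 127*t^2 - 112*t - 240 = (t + 1)*(t^4 - 8*t^3 - t^2 + 128*t - 240) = (t - 5)*(t + 1)*(t^3 - 3*t^2 - 16*t + 48) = (t - 5)*(t - 3)*(t + 1)*(t^2 - 16) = (t - 5)*(t - 3)*(t + 1)*(t + 4)*(t - 4)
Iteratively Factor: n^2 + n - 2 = (n + 2)*(n - 1)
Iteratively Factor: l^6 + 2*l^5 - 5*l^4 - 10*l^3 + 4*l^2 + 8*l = (l - 2)*(l^5 + 4*l^4 + 3*l^3 - 4*l^2 - 4*l) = (l - 2)*(l + 2)*(l^4 + 2*l^3 - l^2 - 2*l) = l*(l - 2)*(l + 2)*(l^3 + 2*l^2 - l - 2) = l*(l - 2)*(l - 1)*(l + 2)*(l^2 + 3*l + 2) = l*(l - 2)*(l - 1)*(l + 2)^2*(l + 1)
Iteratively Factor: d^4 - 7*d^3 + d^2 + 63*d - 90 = (d - 5)*(d^3 - 2*d^2 - 9*d + 18) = (d - 5)*(d - 3)*(d^2 + d - 6) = (d - 5)*(d - 3)*(d - 2)*(d + 3)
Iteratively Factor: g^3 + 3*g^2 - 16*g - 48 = (g + 4)*(g^2 - g - 12) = (g - 4)*(g + 4)*(g + 3)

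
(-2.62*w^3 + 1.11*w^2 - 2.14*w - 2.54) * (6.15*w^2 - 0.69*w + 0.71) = -16.113*w^5 + 8.6343*w^4 - 15.7871*w^3 - 13.3563*w^2 + 0.2332*w - 1.8034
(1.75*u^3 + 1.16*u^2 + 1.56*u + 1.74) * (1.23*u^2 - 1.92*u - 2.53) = 2.1525*u^5 - 1.9332*u^4 - 4.7359*u^3 - 3.7898*u^2 - 7.2876*u - 4.4022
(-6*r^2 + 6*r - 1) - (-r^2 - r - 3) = -5*r^2 + 7*r + 2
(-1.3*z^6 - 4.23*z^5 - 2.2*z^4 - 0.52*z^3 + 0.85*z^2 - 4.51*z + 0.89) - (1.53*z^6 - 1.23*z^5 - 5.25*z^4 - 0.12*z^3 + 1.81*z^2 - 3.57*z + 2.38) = -2.83*z^6 - 3.0*z^5 + 3.05*z^4 - 0.4*z^3 - 0.96*z^2 - 0.94*z - 1.49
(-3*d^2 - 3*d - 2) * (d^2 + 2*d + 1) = -3*d^4 - 9*d^3 - 11*d^2 - 7*d - 2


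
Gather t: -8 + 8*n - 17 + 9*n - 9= 17*n - 34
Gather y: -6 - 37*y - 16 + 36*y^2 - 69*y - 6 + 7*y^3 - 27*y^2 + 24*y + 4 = 7*y^3 + 9*y^2 - 82*y - 24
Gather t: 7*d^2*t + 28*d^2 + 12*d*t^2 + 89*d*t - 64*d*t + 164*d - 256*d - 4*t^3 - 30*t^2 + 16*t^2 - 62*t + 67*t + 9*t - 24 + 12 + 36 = 28*d^2 - 92*d - 4*t^3 + t^2*(12*d - 14) + t*(7*d^2 + 25*d + 14) + 24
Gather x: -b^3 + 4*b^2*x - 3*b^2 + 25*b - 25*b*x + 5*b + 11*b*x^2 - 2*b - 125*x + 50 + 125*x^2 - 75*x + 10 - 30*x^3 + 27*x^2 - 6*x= -b^3 - 3*b^2 + 28*b - 30*x^3 + x^2*(11*b + 152) + x*(4*b^2 - 25*b - 206) + 60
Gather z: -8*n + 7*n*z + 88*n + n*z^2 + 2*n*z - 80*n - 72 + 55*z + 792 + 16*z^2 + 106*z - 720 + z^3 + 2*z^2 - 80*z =z^3 + z^2*(n + 18) + z*(9*n + 81)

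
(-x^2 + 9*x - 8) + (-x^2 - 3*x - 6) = -2*x^2 + 6*x - 14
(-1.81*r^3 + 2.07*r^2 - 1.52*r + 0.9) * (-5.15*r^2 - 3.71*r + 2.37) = 9.3215*r^5 - 3.9454*r^4 - 4.1414*r^3 + 5.9101*r^2 - 6.9414*r + 2.133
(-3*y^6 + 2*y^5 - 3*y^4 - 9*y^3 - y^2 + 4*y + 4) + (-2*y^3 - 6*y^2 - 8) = -3*y^6 + 2*y^5 - 3*y^4 - 11*y^3 - 7*y^2 + 4*y - 4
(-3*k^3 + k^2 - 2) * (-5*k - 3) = 15*k^4 + 4*k^3 - 3*k^2 + 10*k + 6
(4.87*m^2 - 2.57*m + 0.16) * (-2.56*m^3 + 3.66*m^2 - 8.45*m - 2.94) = -12.4672*m^5 + 24.4034*m^4 - 50.9673*m^3 + 7.9843*m^2 + 6.2038*m - 0.4704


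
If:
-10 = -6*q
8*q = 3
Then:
No Solution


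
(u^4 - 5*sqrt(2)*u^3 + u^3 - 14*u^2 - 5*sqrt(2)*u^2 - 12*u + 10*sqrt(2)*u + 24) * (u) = u^5 - 5*sqrt(2)*u^4 + u^4 - 14*u^3 - 5*sqrt(2)*u^3 - 12*u^2 + 10*sqrt(2)*u^2 + 24*u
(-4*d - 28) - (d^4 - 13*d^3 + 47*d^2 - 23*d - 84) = -d^4 + 13*d^3 - 47*d^2 + 19*d + 56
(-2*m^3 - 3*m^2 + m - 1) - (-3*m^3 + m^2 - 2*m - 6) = m^3 - 4*m^2 + 3*m + 5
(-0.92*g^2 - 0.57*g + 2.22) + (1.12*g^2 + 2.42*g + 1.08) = 0.2*g^2 + 1.85*g + 3.3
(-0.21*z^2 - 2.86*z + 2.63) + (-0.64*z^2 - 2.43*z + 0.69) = -0.85*z^2 - 5.29*z + 3.32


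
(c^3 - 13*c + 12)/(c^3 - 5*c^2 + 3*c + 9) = (c^2 + 3*c - 4)/(c^2 - 2*c - 3)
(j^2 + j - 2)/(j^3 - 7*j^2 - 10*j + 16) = 1/(j - 8)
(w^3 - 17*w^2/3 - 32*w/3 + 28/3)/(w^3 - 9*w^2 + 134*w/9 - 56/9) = 3*(w + 2)/(3*w - 4)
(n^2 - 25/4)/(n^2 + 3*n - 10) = (n^2 - 25/4)/(n^2 + 3*n - 10)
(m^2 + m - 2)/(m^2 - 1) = (m + 2)/(m + 1)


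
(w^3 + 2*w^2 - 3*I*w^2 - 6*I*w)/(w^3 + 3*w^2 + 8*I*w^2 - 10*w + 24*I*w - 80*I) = w*(w^2 + w*(2 - 3*I) - 6*I)/(w^3 + w^2*(3 + 8*I) + 2*w*(-5 + 12*I) - 80*I)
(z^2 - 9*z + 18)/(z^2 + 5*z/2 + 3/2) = 2*(z^2 - 9*z + 18)/(2*z^2 + 5*z + 3)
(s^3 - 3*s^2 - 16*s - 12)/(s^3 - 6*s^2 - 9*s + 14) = (s^2 - 5*s - 6)/(s^2 - 8*s + 7)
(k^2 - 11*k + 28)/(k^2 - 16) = (k - 7)/(k + 4)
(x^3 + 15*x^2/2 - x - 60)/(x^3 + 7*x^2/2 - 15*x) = (x + 4)/x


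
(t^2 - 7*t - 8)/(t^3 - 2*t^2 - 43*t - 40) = 1/(t + 5)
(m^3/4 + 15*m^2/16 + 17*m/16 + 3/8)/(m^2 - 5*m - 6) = (4*m^2 + 11*m + 6)/(16*(m - 6))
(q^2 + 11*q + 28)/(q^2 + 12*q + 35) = (q + 4)/(q + 5)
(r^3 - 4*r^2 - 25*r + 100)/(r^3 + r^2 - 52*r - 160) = (r^2 - 9*r + 20)/(r^2 - 4*r - 32)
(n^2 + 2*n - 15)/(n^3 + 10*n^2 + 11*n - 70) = (n - 3)/(n^2 + 5*n - 14)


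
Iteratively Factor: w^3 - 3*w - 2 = (w + 1)*(w^2 - w - 2) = (w + 1)^2*(w - 2)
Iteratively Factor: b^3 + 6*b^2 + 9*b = (b + 3)*(b^2 + 3*b) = b*(b + 3)*(b + 3)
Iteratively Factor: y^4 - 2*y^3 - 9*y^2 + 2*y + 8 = (y - 1)*(y^3 - y^2 - 10*y - 8) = (y - 4)*(y - 1)*(y^2 + 3*y + 2) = (y - 4)*(y - 1)*(y + 2)*(y + 1)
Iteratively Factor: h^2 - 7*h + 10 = (h - 2)*(h - 5)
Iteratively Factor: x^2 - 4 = (x + 2)*(x - 2)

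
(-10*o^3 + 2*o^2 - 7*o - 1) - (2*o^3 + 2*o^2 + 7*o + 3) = -12*o^3 - 14*o - 4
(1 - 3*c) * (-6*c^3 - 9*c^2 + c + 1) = 18*c^4 + 21*c^3 - 12*c^2 - 2*c + 1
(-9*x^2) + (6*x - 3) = -9*x^2 + 6*x - 3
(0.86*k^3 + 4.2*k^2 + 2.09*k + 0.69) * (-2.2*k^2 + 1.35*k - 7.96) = -1.892*k^5 - 8.079*k^4 - 5.7736*k^3 - 32.1285*k^2 - 15.7049*k - 5.4924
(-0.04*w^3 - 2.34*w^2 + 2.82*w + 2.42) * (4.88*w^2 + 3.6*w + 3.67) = -0.1952*w^5 - 11.5632*w^4 + 5.1908*w^3 + 13.3738*w^2 + 19.0614*w + 8.8814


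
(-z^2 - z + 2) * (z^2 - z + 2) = -z^4 + z^2 - 4*z + 4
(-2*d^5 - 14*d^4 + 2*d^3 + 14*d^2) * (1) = -2*d^5 - 14*d^4 + 2*d^3 + 14*d^2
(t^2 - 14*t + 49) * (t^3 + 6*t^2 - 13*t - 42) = t^5 - 8*t^4 - 48*t^3 + 434*t^2 - 49*t - 2058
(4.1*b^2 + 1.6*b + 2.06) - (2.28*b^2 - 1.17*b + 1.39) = 1.82*b^2 + 2.77*b + 0.67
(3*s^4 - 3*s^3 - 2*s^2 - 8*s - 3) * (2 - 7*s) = -21*s^5 + 27*s^4 + 8*s^3 + 52*s^2 + 5*s - 6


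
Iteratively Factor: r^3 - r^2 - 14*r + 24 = (r - 3)*(r^2 + 2*r - 8) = (r - 3)*(r + 4)*(r - 2)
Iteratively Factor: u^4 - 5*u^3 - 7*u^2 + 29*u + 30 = (u + 2)*(u^3 - 7*u^2 + 7*u + 15) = (u - 3)*(u + 2)*(u^2 - 4*u - 5) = (u - 3)*(u + 1)*(u + 2)*(u - 5)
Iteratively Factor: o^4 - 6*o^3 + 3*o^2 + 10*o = (o + 1)*(o^3 - 7*o^2 + 10*o) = (o - 5)*(o + 1)*(o^2 - 2*o) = (o - 5)*(o - 2)*(o + 1)*(o)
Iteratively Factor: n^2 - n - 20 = (n + 4)*(n - 5)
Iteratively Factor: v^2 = (v)*(v)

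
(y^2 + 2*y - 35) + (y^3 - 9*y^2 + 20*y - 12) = y^3 - 8*y^2 + 22*y - 47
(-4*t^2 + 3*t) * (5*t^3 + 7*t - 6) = -20*t^5 + 15*t^4 - 28*t^3 + 45*t^2 - 18*t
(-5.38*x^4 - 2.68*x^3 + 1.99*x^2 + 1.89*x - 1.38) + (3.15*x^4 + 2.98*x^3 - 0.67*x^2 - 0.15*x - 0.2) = -2.23*x^4 + 0.3*x^3 + 1.32*x^2 + 1.74*x - 1.58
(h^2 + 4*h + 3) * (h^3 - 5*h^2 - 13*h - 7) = h^5 - h^4 - 30*h^3 - 74*h^2 - 67*h - 21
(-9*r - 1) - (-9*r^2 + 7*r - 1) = 9*r^2 - 16*r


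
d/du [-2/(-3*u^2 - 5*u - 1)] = 2*(-6*u - 5)/(3*u^2 + 5*u + 1)^2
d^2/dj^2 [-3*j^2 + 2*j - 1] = -6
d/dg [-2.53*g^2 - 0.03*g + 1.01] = -5.06*g - 0.03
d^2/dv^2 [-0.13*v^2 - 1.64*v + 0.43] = -0.260000000000000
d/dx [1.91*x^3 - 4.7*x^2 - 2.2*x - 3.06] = 5.73*x^2 - 9.4*x - 2.2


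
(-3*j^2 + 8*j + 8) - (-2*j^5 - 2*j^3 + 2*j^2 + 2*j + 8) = 2*j^5 + 2*j^3 - 5*j^2 + 6*j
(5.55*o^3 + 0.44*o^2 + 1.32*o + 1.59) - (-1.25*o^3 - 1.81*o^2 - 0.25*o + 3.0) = 6.8*o^3 + 2.25*o^2 + 1.57*o - 1.41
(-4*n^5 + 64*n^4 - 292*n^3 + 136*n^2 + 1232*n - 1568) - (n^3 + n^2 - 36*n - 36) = -4*n^5 + 64*n^4 - 293*n^3 + 135*n^2 + 1268*n - 1532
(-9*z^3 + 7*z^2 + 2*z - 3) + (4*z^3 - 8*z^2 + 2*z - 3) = -5*z^3 - z^2 + 4*z - 6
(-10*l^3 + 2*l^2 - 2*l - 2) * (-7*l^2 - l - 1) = 70*l^5 - 4*l^4 + 22*l^3 + 14*l^2 + 4*l + 2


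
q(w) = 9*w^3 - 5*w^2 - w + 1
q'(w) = 27*w^2 - 10*w - 1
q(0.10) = 0.86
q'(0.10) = -1.73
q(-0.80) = -6.01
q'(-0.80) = 24.28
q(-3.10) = -312.07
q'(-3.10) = 289.47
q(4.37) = 652.23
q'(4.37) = 470.92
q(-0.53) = -1.21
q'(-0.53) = 11.88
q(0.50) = 0.38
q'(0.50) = 0.75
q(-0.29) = 0.65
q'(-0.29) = 4.17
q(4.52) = 725.44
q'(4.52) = 505.42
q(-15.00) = -31484.00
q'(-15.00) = 6224.00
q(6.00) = 1759.00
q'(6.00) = 911.00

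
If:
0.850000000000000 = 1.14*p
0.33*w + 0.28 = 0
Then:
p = 0.75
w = -0.85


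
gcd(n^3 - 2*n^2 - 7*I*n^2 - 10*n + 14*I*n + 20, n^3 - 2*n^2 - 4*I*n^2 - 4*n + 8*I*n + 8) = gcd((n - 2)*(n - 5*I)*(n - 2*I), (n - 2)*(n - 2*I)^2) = n^2 + n*(-2 - 2*I) + 4*I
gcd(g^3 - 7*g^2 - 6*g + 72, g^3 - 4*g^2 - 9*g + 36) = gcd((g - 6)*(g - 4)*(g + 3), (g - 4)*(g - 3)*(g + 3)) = g^2 - g - 12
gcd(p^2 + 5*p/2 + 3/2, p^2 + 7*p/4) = 1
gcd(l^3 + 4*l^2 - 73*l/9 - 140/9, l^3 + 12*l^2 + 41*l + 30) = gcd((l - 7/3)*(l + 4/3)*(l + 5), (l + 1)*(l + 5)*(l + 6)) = l + 5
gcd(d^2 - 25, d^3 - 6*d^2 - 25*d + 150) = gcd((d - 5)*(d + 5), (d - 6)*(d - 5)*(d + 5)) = d^2 - 25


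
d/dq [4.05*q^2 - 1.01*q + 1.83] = 8.1*q - 1.01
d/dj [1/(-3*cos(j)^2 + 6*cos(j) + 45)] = 2*(1 - cos(j))*sin(j)/(3*(sin(j)^2 + 2*cos(j) + 14)^2)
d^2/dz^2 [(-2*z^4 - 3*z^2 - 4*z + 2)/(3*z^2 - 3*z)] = 2*(-2*z^6 + 6*z^5 - 6*z^4 - 7*z^3 + 6*z^2 - 6*z + 2)/(3*z^3*(z^3 - 3*z^2 + 3*z - 1))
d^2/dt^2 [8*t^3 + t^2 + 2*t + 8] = 48*t + 2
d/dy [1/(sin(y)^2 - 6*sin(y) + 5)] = 2*(3 - sin(y))*cos(y)/(sin(y)^2 - 6*sin(y) + 5)^2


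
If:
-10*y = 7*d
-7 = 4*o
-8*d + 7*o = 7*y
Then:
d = -245/62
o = -7/4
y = 343/124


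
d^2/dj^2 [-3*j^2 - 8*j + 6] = -6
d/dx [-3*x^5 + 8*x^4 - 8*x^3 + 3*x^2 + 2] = x*(-15*x^3 + 32*x^2 - 24*x + 6)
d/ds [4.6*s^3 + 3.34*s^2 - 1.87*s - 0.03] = 13.8*s^2 + 6.68*s - 1.87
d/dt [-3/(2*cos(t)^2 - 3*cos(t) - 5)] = 3*(3 - 4*cos(t))*sin(t)/(3*cos(t) - cos(2*t) + 4)^2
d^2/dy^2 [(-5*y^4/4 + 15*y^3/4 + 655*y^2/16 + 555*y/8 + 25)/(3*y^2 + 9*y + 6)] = 5*(-4*y^3 - 12*y^2 - 12*y - 31)/(24*(y^3 + 3*y^2 + 3*y + 1))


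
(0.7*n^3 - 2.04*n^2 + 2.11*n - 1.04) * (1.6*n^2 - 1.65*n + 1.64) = 1.12*n^5 - 4.419*n^4 + 7.89*n^3 - 8.4911*n^2 + 5.1764*n - 1.7056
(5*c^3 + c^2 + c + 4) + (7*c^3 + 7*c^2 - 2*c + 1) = 12*c^3 + 8*c^2 - c + 5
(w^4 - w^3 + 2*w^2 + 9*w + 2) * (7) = 7*w^4 - 7*w^3 + 14*w^2 + 63*w + 14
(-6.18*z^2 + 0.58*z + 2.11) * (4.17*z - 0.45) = -25.7706*z^3 + 5.1996*z^2 + 8.5377*z - 0.9495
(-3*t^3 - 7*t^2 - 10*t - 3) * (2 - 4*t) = 12*t^4 + 22*t^3 + 26*t^2 - 8*t - 6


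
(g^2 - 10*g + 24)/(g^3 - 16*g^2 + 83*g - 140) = (g - 6)/(g^2 - 12*g + 35)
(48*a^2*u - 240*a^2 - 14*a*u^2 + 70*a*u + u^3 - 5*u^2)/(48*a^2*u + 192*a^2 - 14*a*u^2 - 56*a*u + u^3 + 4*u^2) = (u - 5)/(u + 4)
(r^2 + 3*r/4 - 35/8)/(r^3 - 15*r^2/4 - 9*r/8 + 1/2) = (8*r^2 + 6*r - 35)/(8*r^3 - 30*r^2 - 9*r + 4)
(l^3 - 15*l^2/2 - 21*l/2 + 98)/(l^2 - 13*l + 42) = (l^2 - l/2 - 14)/(l - 6)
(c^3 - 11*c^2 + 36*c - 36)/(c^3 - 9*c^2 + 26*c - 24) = (c - 6)/(c - 4)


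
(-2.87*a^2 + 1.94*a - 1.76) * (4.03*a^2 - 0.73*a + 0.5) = -11.5661*a^4 + 9.9133*a^3 - 9.944*a^2 + 2.2548*a - 0.88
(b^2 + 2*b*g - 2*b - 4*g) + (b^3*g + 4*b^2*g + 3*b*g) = b^3*g + 4*b^2*g + b^2 + 5*b*g - 2*b - 4*g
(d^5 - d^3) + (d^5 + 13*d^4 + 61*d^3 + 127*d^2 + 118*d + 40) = 2*d^5 + 13*d^4 + 60*d^3 + 127*d^2 + 118*d + 40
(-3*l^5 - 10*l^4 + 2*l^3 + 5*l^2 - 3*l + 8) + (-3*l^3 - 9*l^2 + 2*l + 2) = -3*l^5 - 10*l^4 - l^3 - 4*l^2 - l + 10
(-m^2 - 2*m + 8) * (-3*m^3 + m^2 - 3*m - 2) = 3*m^5 + 5*m^4 - 23*m^3 + 16*m^2 - 20*m - 16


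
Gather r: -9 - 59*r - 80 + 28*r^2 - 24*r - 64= 28*r^2 - 83*r - 153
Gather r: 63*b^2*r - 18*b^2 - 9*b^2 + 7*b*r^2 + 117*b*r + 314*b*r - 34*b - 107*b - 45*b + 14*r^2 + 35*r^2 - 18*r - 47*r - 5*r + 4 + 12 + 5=-27*b^2 - 186*b + r^2*(7*b + 49) + r*(63*b^2 + 431*b - 70) + 21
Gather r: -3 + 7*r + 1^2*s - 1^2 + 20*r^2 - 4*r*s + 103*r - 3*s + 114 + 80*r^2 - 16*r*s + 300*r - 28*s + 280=100*r^2 + r*(410 - 20*s) - 30*s + 390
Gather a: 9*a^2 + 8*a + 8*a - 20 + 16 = 9*a^2 + 16*a - 4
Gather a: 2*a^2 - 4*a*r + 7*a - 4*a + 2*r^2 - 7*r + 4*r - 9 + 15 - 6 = 2*a^2 + a*(3 - 4*r) + 2*r^2 - 3*r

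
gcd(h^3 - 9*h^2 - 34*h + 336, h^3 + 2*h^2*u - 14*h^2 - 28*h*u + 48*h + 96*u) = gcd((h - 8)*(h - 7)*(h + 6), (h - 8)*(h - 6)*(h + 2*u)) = h - 8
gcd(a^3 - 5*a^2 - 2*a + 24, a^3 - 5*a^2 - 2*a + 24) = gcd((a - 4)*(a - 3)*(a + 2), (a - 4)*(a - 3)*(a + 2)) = a^3 - 5*a^2 - 2*a + 24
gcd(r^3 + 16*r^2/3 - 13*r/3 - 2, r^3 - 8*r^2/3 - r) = r + 1/3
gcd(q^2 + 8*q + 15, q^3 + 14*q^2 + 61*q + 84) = q + 3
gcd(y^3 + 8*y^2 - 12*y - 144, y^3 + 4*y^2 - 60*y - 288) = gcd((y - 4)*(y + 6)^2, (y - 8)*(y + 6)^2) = y^2 + 12*y + 36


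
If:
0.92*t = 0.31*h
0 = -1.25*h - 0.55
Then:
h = -0.44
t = -0.15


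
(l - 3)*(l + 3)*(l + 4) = l^3 + 4*l^2 - 9*l - 36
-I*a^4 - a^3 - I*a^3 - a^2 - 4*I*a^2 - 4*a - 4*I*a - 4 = (a - 2*I)*(a - I)*(a + 2*I)*(-I*a - I)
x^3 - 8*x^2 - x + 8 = (x - 8)*(x - 1)*(x + 1)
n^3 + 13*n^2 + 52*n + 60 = (n + 2)*(n + 5)*(n + 6)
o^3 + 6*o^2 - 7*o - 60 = (o - 3)*(o + 4)*(o + 5)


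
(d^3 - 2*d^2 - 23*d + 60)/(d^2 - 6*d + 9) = (d^2 + d - 20)/(d - 3)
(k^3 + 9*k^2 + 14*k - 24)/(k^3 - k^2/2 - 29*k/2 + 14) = 2*(k + 6)/(2*k - 7)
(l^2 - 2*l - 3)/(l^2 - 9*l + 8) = (l^2 - 2*l - 3)/(l^2 - 9*l + 8)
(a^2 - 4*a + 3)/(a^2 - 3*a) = (a - 1)/a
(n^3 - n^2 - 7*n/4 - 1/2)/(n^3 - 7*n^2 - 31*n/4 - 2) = (n - 2)/(n - 8)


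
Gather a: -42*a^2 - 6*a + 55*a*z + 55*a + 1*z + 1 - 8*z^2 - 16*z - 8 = -42*a^2 + a*(55*z + 49) - 8*z^2 - 15*z - 7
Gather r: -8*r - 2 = -8*r - 2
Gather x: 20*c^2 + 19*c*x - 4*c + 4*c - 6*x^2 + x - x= 20*c^2 + 19*c*x - 6*x^2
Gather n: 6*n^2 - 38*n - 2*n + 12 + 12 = 6*n^2 - 40*n + 24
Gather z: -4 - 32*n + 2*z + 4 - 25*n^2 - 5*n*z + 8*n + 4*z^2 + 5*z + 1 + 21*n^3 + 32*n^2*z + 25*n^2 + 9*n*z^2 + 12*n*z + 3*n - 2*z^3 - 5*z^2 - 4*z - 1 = 21*n^3 - 21*n - 2*z^3 + z^2*(9*n - 1) + z*(32*n^2 + 7*n + 3)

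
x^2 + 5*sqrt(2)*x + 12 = (x + 2*sqrt(2))*(x + 3*sqrt(2))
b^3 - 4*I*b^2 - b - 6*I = (b - 3*I)*(b - 2*I)*(b + I)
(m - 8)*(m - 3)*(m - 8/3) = m^3 - 41*m^2/3 + 160*m/3 - 64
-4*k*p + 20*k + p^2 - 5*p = (-4*k + p)*(p - 5)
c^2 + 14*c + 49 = (c + 7)^2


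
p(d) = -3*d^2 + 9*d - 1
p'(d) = 9 - 6*d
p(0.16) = 0.36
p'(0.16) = 8.04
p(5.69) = -46.92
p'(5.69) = -25.14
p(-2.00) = -31.00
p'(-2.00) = 21.00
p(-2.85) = -51.02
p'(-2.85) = 26.10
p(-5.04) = -122.56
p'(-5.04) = 39.24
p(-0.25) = -3.44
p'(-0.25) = 10.50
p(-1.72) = -25.36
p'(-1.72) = 19.32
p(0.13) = 0.12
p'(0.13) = 8.22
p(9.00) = -163.00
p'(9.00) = -45.00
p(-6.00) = -163.00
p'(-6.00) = 45.00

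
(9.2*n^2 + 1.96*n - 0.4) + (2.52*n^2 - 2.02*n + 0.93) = 11.72*n^2 - 0.0600000000000001*n + 0.53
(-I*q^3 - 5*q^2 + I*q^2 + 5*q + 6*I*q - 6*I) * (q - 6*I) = -I*q^4 - 11*q^3 + I*q^3 + 11*q^2 + 36*I*q^2 + 36*q - 36*I*q - 36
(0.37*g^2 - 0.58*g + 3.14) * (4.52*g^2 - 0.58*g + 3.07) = 1.6724*g^4 - 2.8362*g^3 + 15.6651*g^2 - 3.6018*g + 9.6398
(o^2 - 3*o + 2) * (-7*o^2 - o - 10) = -7*o^4 + 20*o^3 - 21*o^2 + 28*o - 20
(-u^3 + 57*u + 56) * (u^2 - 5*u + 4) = -u^5 + 5*u^4 + 53*u^3 - 229*u^2 - 52*u + 224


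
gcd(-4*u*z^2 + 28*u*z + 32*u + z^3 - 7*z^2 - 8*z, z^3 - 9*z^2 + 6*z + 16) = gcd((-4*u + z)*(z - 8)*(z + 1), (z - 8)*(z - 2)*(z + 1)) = z^2 - 7*z - 8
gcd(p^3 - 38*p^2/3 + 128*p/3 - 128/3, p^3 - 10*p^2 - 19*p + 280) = p - 8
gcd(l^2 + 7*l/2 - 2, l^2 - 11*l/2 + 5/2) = l - 1/2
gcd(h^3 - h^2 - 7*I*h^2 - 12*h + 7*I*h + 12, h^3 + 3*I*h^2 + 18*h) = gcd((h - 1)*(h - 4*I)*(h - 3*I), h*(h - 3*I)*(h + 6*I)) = h - 3*I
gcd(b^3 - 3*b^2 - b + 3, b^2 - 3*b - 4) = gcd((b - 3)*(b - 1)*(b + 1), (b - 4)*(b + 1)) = b + 1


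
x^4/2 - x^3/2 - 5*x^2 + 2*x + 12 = (x/2 + 1)*(x - 3)*(x - 2)*(x + 2)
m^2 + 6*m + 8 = (m + 2)*(m + 4)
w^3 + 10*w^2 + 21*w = w*(w + 3)*(w + 7)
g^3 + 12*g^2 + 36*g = g*(g + 6)^2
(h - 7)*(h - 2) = h^2 - 9*h + 14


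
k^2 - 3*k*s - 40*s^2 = (k - 8*s)*(k + 5*s)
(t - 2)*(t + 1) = t^2 - t - 2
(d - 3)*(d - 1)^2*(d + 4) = d^4 - d^3 - 13*d^2 + 25*d - 12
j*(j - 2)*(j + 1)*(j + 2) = j^4 + j^3 - 4*j^2 - 4*j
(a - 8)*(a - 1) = a^2 - 9*a + 8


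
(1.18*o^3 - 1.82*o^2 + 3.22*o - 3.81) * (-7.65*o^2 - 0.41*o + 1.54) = -9.027*o^5 + 13.4392*o^4 - 22.0696*o^3 + 25.0235*o^2 + 6.5209*o - 5.8674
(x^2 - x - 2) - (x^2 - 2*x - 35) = x + 33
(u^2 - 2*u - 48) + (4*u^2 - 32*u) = 5*u^2 - 34*u - 48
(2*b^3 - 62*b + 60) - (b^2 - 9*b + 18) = 2*b^3 - b^2 - 53*b + 42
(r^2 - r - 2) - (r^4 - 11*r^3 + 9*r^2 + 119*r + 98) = -r^4 + 11*r^3 - 8*r^2 - 120*r - 100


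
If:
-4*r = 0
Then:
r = 0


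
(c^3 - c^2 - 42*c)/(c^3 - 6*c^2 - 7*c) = (c + 6)/(c + 1)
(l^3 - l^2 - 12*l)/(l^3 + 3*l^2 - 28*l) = (l + 3)/(l + 7)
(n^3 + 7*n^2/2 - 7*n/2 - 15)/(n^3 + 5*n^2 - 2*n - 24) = (n + 5/2)/(n + 4)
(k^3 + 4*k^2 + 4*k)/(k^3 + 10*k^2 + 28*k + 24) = k/(k + 6)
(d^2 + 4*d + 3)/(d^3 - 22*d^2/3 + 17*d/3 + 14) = 3*(d + 3)/(3*d^2 - 25*d + 42)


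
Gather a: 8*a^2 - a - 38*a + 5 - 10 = 8*a^2 - 39*a - 5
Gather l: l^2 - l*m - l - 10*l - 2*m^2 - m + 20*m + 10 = l^2 + l*(-m - 11) - 2*m^2 + 19*m + 10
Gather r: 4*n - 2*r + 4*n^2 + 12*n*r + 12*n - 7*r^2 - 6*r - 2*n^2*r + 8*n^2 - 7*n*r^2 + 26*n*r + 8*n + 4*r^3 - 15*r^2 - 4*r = 12*n^2 + 24*n + 4*r^3 + r^2*(-7*n - 22) + r*(-2*n^2 + 38*n - 12)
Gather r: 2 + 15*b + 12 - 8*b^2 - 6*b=-8*b^2 + 9*b + 14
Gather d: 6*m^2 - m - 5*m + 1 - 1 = 6*m^2 - 6*m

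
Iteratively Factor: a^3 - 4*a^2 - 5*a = (a + 1)*(a^2 - 5*a) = (a - 5)*(a + 1)*(a)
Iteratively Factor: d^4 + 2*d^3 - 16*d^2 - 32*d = (d + 4)*(d^3 - 2*d^2 - 8*d) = d*(d + 4)*(d^2 - 2*d - 8) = d*(d + 2)*(d + 4)*(d - 4)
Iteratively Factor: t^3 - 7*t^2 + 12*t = (t - 4)*(t^2 - 3*t) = t*(t - 4)*(t - 3)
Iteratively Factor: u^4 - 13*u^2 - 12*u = (u + 1)*(u^3 - u^2 - 12*u) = (u + 1)*(u + 3)*(u^2 - 4*u) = u*(u + 1)*(u + 3)*(u - 4)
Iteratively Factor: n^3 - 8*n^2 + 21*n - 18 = (n - 2)*(n^2 - 6*n + 9) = (n - 3)*(n - 2)*(n - 3)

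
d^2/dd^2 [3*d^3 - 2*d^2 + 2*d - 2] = 18*d - 4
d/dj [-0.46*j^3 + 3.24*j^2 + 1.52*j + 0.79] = -1.38*j^2 + 6.48*j + 1.52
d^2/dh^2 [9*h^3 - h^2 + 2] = 54*h - 2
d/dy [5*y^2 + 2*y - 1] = 10*y + 2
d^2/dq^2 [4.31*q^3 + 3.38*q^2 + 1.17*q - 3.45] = 25.86*q + 6.76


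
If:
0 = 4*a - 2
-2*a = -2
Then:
No Solution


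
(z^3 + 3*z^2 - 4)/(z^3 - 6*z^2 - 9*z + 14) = (z + 2)/(z - 7)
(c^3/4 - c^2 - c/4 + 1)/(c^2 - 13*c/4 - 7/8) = 2*(-c^3 + 4*c^2 + c - 4)/(-8*c^2 + 26*c + 7)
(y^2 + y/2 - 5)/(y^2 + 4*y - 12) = (y + 5/2)/(y + 6)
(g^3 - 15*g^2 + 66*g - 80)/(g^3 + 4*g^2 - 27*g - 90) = (g^2 - 10*g + 16)/(g^2 + 9*g + 18)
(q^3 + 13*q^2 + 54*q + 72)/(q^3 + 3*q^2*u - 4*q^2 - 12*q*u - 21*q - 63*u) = (q^2 + 10*q + 24)/(q^2 + 3*q*u - 7*q - 21*u)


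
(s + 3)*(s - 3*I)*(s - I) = s^3 + 3*s^2 - 4*I*s^2 - 3*s - 12*I*s - 9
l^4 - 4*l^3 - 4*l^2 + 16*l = l*(l - 4)*(l - 2)*(l + 2)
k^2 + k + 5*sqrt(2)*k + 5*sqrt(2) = (k + 1)*(k + 5*sqrt(2))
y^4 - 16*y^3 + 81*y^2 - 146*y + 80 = (y - 8)*(y - 5)*(y - 2)*(y - 1)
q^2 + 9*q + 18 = (q + 3)*(q + 6)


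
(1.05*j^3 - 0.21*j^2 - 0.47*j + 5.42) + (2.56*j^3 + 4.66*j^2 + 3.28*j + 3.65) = 3.61*j^3 + 4.45*j^2 + 2.81*j + 9.07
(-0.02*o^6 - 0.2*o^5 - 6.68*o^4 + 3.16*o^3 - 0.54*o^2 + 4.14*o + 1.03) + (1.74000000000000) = -0.02*o^6 - 0.2*o^5 - 6.68*o^4 + 3.16*o^3 - 0.54*o^2 + 4.14*o + 2.77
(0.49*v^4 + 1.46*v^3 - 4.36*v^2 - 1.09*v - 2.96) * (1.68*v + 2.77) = 0.8232*v^5 + 3.8101*v^4 - 3.2806*v^3 - 13.9084*v^2 - 7.9921*v - 8.1992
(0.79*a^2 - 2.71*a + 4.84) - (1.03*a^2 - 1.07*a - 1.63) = -0.24*a^2 - 1.64*a + 6.47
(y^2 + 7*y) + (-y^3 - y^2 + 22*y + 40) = -y^3 + 29*y + 40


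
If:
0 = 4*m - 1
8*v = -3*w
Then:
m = 1/4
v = -3*w/8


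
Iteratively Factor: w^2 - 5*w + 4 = (w - 1)*(w - 4)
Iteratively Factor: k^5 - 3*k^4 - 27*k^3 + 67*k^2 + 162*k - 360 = (k - 2)*(k^4 - k^3 - 29*k^2 + 9*k + 180) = (k - 2)*(k + 3)*(k^3 - 4*k^2 - 17*k + 60) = (k - 3)*(k - 2)*(k + 3)*(k^2 - k - 20) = (k - 3)*(k - 2)*(k + 3)*(k + 4)*(k - 5)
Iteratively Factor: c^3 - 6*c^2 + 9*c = (c - 3)*(c^2 - 3*c) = c*(c - 3)*(c - 3)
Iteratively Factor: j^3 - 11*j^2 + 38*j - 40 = (j - 4)*(j^2 - 7*j + 10) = (j - 5)*(j - 4)*(j - 2)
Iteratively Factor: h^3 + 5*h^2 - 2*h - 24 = (h - 2)*(h^2 + 7*h + 12) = (h - 2)*(h + 4)*(h + 3)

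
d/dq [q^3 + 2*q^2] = q*(3*q + 4)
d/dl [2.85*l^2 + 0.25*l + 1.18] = 5.7*l + 0.25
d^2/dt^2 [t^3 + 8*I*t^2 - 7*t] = 6*t + 16*I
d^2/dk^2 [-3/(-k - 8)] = 6/(k + 8)^3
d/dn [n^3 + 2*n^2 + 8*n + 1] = 3*n^2 + 4*n + 8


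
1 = 1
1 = 1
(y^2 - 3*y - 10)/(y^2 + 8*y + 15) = (y^2 - 3*y - 10)/(y^2 + 8*y + 15)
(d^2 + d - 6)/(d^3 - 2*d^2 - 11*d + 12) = (d - 2)/(d^2 - 5*d + 4)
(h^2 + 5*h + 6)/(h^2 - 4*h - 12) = (h + 3)/(h - 6)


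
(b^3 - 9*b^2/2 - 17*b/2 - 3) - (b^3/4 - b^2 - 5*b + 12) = 3*b^3/4 - 7*b^2/2 - 7*b/2 - 15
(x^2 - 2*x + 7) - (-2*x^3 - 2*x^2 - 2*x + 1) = 2*x^3 + 3*x^2 + 6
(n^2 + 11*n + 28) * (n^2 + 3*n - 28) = n^4 + 14*n^3 + 33*n^2 - 224*n - 784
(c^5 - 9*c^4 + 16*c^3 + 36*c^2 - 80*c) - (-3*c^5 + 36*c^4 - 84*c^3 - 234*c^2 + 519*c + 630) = 4*c^5 - 45*c^4 + 100*c^3 + 270*c^2 - 599*c - 630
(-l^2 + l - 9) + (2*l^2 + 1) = l^2 + l - 8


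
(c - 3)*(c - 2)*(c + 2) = c^3 - 3*c^2 - 4*c + 12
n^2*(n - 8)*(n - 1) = n^4 - 9*n^3 + 8*n^2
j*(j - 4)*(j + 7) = j^3 + 3*j^2 - 28*j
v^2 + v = v*(v + 1)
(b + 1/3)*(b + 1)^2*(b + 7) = b^4 + 28*b^3/3 + 18*b^2 + 12*b + 7/3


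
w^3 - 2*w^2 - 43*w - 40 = (w - 8)*(w + 1)*(w + 5)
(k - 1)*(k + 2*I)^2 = k^3 - k^2 + 4*I*k^2 - 4*k - 4*I*k + 4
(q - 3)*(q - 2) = q^2 - 5*q + 6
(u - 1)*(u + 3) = u^2 + 2*u - 3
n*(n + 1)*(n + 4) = n^3 + 5*n^2 + 4*n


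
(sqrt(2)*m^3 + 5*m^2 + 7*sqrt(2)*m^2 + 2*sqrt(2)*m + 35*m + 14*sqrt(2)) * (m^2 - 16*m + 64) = sqrt(2)*m^5 - 9*sqrt(2)*m^4 + 5*m^4 - 46*sqrt(2)*m^3 - 45*m^3 - 240*m^2 + 430*sqrt(2)*m^2 - 96*sqrt(2)*m + 2240*m + 896*sqrt(2)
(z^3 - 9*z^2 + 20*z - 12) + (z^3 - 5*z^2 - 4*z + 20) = 2*z^3 - 14*z^2 + 16*z + 8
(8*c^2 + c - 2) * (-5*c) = -40*c^3 - 5*c^2 + 10*c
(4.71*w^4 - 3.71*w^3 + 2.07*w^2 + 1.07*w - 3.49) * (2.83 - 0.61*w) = -2.8731*w^5 + 15.5924*w^4 - 11.762*w^3 + 5.2054*w^2 + 5.157*w - 9.8767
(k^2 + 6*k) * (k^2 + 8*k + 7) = k^4 + 14*k^3 + 55*k^2 + 42*k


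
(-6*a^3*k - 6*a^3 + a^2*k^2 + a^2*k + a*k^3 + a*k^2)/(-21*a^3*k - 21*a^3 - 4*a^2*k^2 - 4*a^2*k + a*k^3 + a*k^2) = (2*a - k)/(7*a - k)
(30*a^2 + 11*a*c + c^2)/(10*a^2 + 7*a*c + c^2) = (6*a + c)/(2*a + c)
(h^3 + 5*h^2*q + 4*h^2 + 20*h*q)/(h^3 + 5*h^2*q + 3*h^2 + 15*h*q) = (h + 4)/(h + 3)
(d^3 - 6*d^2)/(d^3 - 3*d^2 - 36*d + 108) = d^2/(d^2 + 3*d - 18)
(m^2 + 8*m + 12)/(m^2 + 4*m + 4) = (m + 6)/(m + 2)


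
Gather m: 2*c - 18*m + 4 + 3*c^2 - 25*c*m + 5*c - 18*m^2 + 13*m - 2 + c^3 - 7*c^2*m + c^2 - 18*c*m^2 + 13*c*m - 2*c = c^3 + 4*c^2 + 5*c + m^2*(-18*c - 18) + m*(-7*c^2 - 12*c - 5) + 2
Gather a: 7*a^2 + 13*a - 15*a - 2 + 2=7*a^2 - 2*a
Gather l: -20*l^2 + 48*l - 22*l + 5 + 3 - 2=-20*l^2 + 26*l + 6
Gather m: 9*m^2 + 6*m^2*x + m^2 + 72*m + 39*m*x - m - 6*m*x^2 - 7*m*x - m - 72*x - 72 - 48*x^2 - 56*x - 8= m^2*(6*x + 10) + m*(-6*x^2 + 32*x + 70) - 48*x^2 - 128*x - 80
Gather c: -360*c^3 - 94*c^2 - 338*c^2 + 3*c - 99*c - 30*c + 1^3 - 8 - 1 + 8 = -360*c^3 - 432*c^2 - 126*c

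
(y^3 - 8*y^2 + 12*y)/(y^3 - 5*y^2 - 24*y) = (-y^2 + 8*y - 12)/(-y^2 + 5*y + 24)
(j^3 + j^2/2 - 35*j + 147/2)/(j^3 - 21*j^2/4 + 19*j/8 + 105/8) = 4*(j + 7)/(4*j + 5)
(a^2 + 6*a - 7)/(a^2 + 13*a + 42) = (a - 1)/(a + 6)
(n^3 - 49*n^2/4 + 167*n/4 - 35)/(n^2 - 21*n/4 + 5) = n - 7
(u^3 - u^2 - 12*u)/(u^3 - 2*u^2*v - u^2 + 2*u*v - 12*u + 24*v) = u/(u - 2*v)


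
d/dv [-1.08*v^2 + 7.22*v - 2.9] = 7.22 - 2.16*v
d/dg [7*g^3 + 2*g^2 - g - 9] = 21*g^2 + 4*g - 1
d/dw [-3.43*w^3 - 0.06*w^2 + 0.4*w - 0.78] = -10.29*w^2 - 0.12*w + 0.4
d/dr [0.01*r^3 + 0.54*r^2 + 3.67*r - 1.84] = 0.03*r^2 + 1.08*r + 3.67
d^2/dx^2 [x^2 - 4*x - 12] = 2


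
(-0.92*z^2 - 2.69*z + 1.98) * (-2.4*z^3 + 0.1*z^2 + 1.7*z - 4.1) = 2.208*z^5 + 6.364*z^4 - 6.585*z^3 - 0.602999999999999*z^2 + 14.395*z - 8.118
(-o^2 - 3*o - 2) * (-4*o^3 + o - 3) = 4*o^5 + 12*o^4 + 7*o^3 + 7*o + 6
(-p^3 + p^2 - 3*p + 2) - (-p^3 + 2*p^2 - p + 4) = -p^2 - 2*p - 2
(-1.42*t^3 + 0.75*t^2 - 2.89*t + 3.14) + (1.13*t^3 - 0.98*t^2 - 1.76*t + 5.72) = -0.29*t^3 - 0.23*t^2 - 4.65*t + 8.86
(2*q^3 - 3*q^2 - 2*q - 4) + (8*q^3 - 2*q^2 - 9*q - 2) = 10*q^3 - 5*q^2 - 11*q - 6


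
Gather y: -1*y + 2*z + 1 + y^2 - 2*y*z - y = y^2 + y*(-2*z - 2) + 2*z + 1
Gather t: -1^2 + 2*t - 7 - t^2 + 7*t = -t^2 + 9*t - 8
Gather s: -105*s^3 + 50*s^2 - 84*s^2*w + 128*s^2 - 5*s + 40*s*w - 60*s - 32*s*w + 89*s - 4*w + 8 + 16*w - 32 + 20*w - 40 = -105*s^3 + s^2*(178 - 84*w) + s*(8*w + 24) + 32*w - 64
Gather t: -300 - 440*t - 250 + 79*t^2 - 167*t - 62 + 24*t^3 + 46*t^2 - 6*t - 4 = 24*t^3 + 125*t^2 - 613*t - 616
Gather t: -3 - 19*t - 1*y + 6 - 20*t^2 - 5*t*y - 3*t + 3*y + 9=-20*t^2 + t*(-5*y - 22) + 2*y + 12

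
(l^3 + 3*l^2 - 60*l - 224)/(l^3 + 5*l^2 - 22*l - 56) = (l^2 - 4*l - 32)/(l^2 - 2*l - 8)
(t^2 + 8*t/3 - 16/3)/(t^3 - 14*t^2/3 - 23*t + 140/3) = (3*t - 4)/(3*t^2 - 26*t + 35)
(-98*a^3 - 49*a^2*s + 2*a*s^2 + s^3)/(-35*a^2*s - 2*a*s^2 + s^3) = (14*a^2 + 9*a*s + s^2)/(s*(5*a + s))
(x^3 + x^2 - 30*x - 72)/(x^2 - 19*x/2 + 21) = 2*(x^2 + 7*x + 12)/(2*x - 7)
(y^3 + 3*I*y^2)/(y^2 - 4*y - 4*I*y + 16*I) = y^2*(y + 3*I)/(y^2 - 4*y - 4*I*y + 16*I)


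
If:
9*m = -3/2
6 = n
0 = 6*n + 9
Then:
No Solution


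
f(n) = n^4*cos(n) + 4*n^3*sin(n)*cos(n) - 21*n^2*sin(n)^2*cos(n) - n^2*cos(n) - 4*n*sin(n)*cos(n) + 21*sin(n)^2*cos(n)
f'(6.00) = 2107.89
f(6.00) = 929.36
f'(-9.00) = 4746.20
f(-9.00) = -6725.57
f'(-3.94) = -241.35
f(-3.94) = 66.26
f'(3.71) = 282.64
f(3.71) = 3.32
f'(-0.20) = -5.47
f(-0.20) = 0.59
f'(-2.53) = 121.51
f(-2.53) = -23.38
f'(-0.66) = 1.65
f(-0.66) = 2.60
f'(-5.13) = -40.52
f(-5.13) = -102.53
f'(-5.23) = -273.84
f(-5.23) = -87.17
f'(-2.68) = 137.95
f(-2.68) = -43.13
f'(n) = -n^4*sin(n) - 4*n^3*sin(n)^2 + 4*n^3*cos(n)^2 + 4*n^3*cos(n) + 21*n^2*sin(n)^3 - 42*n^2*sin(n)*cos(n)^2 + 12*n^2*sin(n)*cos(n) + n^2*sin(n) - 42*n*sin(n)^2*cos(n) + 4*n*sin(n)^2 - 4*n*cos(n)^2 - 2*n*cos(n) - 21*sin(n)^3 + 42*sin(n)*cos(n)^2 - 4*sin(n)*cos(n)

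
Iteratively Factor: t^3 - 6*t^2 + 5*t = (t - 1)*(t^2 - 5*t) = t*(t - 1)*(t - 5)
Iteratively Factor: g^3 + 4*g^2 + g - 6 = (g + 3)*(g^2 + g - 2) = (g + 2)*(g + 3)*(g - 1)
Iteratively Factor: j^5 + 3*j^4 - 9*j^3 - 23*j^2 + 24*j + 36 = (j - 2)*(j^4 + 5*j^3 + j^2 - 21*j - 18) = (j - 2)*(j + 3)*(j^3 + 2*j^2 - 5*j - 6) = (j - 2)*(j + 3)^2*(j^2 - j - 2) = (j - 2)^2*(j + 3)^2*(j + 1)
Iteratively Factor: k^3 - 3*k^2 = (k)*(k^2 - 3*k) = k^2*(k - 3)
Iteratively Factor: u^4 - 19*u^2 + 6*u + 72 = (u - 3)*(u^3 + 3*u^2 - 10*u - 24) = (u - 3)*(u + 4)*(u^2 - u - 6) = (u - 3)^2*(u + 4)*(u + 2)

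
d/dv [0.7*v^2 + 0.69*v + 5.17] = 1.4*v + 0.69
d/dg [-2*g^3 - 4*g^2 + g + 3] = -6*g^2 - 8*g + 1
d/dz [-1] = 0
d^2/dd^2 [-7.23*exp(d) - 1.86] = -7.23*exp(d)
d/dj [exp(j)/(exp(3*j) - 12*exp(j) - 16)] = (-3*(exp(2*j) - 4)*exp(j) + exp(3*j) - 12*exp(j) - 16)*exp(j)/(-exp(3*j) + 12*exp(j) + 16)^2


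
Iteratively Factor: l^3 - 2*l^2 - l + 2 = (l - 2)*(l^2 - 1) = (l - 2)*(l - 1)*(l + 1)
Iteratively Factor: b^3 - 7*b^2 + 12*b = (b - 4)*(b^2 - 3*b) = b*(b - 4)*(b - 3)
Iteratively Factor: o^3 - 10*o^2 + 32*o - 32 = (o - 2)*(o^2 - 8*o + 16) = (o - 4)*(o - 2)*(o - 4)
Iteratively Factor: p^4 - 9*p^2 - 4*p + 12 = (p + 2)*(p^3 - 2*p^2 - 5*p + 6) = (p - 3)*(p + 2)*(p^2 + p - 2) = (p - 3)*(p - 1)*(p + 2)*(p + 2)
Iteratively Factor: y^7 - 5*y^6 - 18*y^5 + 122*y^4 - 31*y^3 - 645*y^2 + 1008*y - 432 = (y - 4)*(y^6 - y^5 - 22*y^4 + 34*y^3 + 105*y^2 - 225*y + 108) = (y - 4)*(y - 3)*(y^5 + 2*y^4 - 16*y^3 - 14*y^2 + 63*y - 36) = (y - 4)*(y - 3)*(y - 1)*(y^4 + 3*y^3 - 13*y^2 - 27*y + 36) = (y - 4)*(y - 3)*(y - 1)^2*(y^3 + 4*y^2 - 9*y - 36) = (y - 4)*(y - 3)^2*(y - 1)^2*(y^2 + 7*y + 12) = (y - 4)*(y - 3)^2*(y - 1)^2*(y + 3)*(y + 4)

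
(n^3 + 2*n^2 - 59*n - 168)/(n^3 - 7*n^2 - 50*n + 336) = (n + 3)/(n - 6)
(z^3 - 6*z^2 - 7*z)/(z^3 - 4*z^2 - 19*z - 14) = z/(z + 2)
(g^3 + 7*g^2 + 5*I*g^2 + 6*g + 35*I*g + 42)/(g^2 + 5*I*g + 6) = g + 7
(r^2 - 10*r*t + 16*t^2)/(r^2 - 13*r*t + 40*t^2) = (r - 2*t)/(r - 5*t)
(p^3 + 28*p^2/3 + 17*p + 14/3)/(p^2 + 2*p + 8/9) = 3*(3*p^3 + 28*p^2 + 51*p + 14)/(9*p^2 + 18*p + 8)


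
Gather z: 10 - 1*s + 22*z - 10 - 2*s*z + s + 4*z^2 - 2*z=4*z^2 + z*(20 - 2*s)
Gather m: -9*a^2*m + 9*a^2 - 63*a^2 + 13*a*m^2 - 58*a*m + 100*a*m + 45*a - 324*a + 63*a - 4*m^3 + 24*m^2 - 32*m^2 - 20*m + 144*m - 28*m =-54*a^2 - 216*a - 4*m^3 + m^2*(13*a - 8) + m*(-9*a^2 + 42*a + 96)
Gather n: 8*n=8*n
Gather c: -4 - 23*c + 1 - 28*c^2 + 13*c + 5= -28*c^2 - 10*c + 2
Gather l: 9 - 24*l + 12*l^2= 12*l^2 - 24*l + 9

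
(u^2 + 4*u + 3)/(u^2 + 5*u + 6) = (u + 1)/(u + 2)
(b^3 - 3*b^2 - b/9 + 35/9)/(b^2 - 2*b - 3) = (b^2 - 4*b + 35/9)/(b - 3)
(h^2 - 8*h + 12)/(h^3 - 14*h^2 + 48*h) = (h - 2)/(h*(h - 8))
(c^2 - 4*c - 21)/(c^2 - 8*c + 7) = (c + 3)/(c - 1)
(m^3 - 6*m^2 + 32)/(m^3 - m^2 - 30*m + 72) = (m^2 - 2*m - 8)/(m^2 + 3*m - 18)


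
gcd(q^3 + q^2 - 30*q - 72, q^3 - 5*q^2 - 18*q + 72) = q^2 - 2*q - 24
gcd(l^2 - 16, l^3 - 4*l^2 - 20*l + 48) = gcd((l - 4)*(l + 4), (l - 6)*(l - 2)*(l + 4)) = l + 4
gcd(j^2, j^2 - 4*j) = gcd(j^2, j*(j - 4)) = j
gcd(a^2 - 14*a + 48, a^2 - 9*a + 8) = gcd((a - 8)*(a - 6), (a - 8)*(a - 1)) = a - 8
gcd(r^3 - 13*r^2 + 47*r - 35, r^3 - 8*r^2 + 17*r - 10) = r^2 - 6*r + 5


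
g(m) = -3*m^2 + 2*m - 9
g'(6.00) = -34.00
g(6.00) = -105.00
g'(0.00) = 2.00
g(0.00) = -9.00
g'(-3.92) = 25.52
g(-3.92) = -62.94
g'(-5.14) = 32.84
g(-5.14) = -98.54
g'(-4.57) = 29.42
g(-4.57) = -80.79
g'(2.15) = -10.90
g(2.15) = -18.57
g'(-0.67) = 6.02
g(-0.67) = -11.69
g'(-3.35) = 22.10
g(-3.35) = -49.37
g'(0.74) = -2.44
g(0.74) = -9.16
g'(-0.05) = 2.30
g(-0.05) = -9.11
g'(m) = 2 - 6*m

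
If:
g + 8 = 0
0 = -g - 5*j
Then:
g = -8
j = 8/5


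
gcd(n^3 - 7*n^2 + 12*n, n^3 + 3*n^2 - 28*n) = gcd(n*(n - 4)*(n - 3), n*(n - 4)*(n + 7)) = n^2 - 4*n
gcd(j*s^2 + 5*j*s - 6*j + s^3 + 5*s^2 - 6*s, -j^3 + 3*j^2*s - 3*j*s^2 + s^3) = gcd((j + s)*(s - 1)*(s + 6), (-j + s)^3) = 1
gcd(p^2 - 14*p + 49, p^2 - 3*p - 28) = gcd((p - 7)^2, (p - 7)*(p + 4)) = p - 7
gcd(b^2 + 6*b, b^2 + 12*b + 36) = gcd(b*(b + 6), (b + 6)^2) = b + 6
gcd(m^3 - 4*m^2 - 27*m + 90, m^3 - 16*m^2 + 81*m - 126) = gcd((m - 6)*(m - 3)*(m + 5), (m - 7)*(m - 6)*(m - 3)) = m^2 - 9*m + 18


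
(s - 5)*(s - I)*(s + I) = s^3 - 5*s^2 + s - 5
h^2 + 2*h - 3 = (h - 1)*(h + 3)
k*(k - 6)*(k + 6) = k^3 - 36*k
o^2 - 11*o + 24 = (o - 8)*(o - 3)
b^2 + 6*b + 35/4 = (b + 5/2)*(b + 7/2)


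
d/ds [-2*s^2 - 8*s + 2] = -4*s - 8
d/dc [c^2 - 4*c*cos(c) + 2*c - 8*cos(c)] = 4*c*sin(c) + 2*c + 8*sin(c) - 4*cos(c) + 2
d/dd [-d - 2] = -1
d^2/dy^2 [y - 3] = 0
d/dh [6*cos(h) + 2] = -6*sin(h)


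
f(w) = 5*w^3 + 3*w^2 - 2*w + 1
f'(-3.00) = 115.00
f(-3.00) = -101.00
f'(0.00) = -2.00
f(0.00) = 1.00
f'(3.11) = 161.74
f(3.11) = 174.20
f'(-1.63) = 28.07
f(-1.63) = -9.42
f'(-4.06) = 220.89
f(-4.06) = -276.05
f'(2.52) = 108.38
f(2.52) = 95.03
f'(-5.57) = 429.95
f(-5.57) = -758.83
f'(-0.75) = 1.94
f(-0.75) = 2.08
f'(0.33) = 1.61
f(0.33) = 0.85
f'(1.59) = 45.46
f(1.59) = 25.50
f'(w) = 15*w^2 + 6*w - 2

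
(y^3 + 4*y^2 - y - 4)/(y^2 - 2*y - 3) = (y^2 + 3*y - 4)/(y - 3)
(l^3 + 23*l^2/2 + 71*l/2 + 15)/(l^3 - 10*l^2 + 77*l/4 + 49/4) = 2*(l^2 + 11*l + 30)/(2*l^2 - 21*l + 49)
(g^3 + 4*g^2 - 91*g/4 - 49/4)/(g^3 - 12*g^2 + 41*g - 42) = (4*g^3 + 16*g^2 - 91*g - 49)/(4*(g^3 - 12*g^2 + 41*g - 42))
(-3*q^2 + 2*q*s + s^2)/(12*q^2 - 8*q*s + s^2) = (-3*q^2 + 2*q*s + s^2)/(12*q^2 - 8*q*s + s^2)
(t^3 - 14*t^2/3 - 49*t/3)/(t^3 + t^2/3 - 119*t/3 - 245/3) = t/(t + 5)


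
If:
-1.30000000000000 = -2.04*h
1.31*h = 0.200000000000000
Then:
No Solution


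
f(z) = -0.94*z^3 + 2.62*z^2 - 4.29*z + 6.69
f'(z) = -2.82*z^2 + 5.24*z - 4.29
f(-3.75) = 109.19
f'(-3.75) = -63.60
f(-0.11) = 7.19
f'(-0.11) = -4.90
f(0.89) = 4.28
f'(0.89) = -1.86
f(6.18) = -141.63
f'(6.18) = -79.61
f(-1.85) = 29.55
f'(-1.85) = -23.64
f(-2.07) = 35.13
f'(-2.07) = -27.22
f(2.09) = 0.59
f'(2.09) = -5.66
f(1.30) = 3.48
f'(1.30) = -2.24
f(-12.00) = 2059.77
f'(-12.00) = -473.25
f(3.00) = -7.98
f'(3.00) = -13.95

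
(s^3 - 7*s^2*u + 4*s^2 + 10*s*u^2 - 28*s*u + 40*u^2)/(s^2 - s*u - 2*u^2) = (s^2 - 5*s*u + 4*s - 20*u)/(s + u)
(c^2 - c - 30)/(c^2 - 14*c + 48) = (c + 5)/(c - 8)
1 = 1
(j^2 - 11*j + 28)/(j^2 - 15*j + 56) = (j - 4)/(j - 8)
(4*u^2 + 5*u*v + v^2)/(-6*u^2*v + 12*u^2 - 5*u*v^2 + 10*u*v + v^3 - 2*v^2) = (-4*u - v)/(6*u*v - 12*u - v^2 + 2*v)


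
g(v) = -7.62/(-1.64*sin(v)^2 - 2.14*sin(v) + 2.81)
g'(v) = -7.62*(3.28*sin(v)*cos(v) + 2.14*cos(v))/(-1.64*sin(v)^2 - 2.14*sin(v) + 2.81)^2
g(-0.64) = -2.18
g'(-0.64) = -0.09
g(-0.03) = -2.65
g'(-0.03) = -1.88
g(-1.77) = -2.29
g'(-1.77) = -0.15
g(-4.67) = 7.90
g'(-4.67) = 1.88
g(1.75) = 8.62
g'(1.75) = 9.34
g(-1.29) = -2.27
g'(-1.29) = 0.19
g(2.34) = -17.89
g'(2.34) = 131.37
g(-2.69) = -2.22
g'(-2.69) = 0.41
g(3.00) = -3.08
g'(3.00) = 3.20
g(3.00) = -3.08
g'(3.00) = 3.20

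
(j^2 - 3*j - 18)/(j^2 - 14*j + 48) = (j + 3)/(j - 8)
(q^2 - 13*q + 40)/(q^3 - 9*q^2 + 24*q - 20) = (q - 8)/(q^2 - 4*q + 4)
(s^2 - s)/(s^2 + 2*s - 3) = s/(s + 3)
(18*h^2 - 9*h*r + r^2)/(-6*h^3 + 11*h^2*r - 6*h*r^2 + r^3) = (-6*h + r)/(2*h^2 - 3*h*r + r^2)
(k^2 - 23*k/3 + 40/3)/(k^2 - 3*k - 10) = (k - 8/3)/(k + 2)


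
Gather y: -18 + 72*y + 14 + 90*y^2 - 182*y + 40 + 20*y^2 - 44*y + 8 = 110*y^2 - 154*y + 44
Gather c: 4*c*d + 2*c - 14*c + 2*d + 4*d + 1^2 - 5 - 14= c*(4*d - 12) + 6*d - 18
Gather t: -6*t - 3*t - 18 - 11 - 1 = -9*t - 30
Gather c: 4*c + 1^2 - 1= 4*c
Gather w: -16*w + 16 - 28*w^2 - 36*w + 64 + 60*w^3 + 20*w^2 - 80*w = 60*w^3 - 8*w^2 - 132*w + 80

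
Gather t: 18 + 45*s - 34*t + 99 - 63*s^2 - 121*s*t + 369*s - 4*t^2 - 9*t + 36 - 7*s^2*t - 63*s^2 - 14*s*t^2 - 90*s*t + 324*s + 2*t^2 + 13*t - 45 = -126*s^2 + 738*s + t^2*(-14*s - 2) + t*(-7*s^2 - 211*s - 30) + 108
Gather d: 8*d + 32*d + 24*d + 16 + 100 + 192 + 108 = 64*d + 416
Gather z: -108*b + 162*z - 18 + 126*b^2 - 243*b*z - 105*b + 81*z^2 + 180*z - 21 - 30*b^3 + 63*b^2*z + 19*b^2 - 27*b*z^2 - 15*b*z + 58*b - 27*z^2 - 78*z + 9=-30*b^3 + 145*b^2 - 155*b + z^2*(54 - 27*b) + z*(63*b^2 - 258*b + 264) - 30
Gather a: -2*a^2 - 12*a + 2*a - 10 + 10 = -2*a^2 - 10*a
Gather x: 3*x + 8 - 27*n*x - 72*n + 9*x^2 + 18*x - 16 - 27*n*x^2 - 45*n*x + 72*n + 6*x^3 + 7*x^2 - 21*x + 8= -72*n*x + 6*x^3 + x^2*(16 - 27*n)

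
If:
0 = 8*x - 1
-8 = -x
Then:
No Solution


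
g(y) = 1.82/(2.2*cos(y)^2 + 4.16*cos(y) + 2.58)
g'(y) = 1.82*(4.4*sin(y)*cos(y) + 4.16*sin(y))/(2.2*cos(y)^2 + 4.16*cos(y) + 2.58)^2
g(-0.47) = 0.23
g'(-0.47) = -0.10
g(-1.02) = 0.34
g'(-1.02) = -0.35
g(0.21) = 0.21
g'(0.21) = 0.04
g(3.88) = 2.58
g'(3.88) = -2.22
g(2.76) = 2.96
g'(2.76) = 0.14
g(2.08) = 1.69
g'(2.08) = 2.77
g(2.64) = 2.92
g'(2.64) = 0.68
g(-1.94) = 1.33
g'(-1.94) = -2.34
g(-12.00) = 0.24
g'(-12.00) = 0.13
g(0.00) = 0.20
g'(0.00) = 0.00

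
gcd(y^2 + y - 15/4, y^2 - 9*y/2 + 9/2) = y - 3/2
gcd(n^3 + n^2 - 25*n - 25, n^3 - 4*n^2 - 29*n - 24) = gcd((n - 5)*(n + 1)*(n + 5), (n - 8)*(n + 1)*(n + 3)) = n + 1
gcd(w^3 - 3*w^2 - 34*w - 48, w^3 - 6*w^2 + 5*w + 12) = 1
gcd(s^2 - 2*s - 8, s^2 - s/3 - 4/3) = 1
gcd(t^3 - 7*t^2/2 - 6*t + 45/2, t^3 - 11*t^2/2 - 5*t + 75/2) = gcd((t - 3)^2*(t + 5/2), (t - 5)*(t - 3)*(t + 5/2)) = t^2 - t/2 - 15/2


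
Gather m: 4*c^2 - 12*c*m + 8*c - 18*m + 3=4*c^2 + 8*c + m*(-12*c - 18) + 3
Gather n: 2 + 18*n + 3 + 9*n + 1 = 27*n + 6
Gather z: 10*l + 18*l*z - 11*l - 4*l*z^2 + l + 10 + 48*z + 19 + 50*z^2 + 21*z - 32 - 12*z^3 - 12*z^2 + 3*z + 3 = -12*z^3 + z^2*(38 - 4*l) + z*(18*l + 72)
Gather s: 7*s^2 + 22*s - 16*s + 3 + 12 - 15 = 7*s^2 + 6*s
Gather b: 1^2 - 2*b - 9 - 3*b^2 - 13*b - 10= -3*b^2 - 15*b - 18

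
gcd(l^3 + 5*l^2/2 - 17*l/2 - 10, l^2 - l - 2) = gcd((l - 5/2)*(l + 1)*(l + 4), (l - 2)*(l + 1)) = l + 1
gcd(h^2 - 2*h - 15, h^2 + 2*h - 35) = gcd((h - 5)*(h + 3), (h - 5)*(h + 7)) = h - 5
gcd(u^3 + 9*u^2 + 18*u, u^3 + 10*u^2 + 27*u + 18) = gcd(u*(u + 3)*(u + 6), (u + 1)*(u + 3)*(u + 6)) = u^2 + 9*u + 18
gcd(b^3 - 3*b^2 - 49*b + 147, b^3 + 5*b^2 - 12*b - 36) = b - 3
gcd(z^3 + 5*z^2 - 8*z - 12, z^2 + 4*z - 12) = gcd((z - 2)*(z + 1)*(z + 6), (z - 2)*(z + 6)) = z^2 + 4*z - 12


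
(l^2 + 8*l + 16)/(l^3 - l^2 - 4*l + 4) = (l^2 + 8*l + 16)/(l^3 - l^2 - 4*l + 4)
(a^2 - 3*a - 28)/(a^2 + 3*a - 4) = (a - 7)/(a - 1)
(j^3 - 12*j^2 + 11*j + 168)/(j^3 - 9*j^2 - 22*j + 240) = (j^2 - 4*j - 21)/(j^2 - j - 30)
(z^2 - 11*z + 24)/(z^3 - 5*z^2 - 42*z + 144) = 1/(z + 6)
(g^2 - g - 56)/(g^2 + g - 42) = (g - 8)/(g - 6)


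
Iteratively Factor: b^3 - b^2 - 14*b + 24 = (b + 4)*(b^2 - 5*b + 6) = (b - 3)*(b + 4)*(b - 2)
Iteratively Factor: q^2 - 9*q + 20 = (q - 4)*(q - 5)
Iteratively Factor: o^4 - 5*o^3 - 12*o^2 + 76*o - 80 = (o - 5)*(o^3 - 12*o + 16) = (o - 5)*(o - 2)*(o^2 + 2*o - 8) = (o - 5)*(o - 2)^2*(o + 4)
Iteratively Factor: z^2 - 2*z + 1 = (z - 1)*(z - 1)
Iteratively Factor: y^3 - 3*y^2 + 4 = (y - 2)*(y^2 - y - 2) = (y - 2)^2*(y + 1)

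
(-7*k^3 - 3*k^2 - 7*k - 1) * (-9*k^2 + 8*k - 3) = 63*k^5 - 29*k^4 + 60*k^3 - 38*k^2 + 13*k + 3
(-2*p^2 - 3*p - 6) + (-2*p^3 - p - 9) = -2*p^3 - 2*p^2 - 4*p - 15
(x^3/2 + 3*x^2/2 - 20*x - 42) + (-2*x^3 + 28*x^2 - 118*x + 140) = -3*x^3/2 + 59*x^2/2 - 138*x + 98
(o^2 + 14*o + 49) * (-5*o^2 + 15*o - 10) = -5*o^4 - 55*o^3 - 45*o^2 + 595*o - 490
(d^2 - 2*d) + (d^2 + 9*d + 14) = 2*d^2 + 7*d + 14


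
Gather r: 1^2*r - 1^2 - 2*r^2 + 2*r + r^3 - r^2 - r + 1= r^3 - 3*r^2 + 2*r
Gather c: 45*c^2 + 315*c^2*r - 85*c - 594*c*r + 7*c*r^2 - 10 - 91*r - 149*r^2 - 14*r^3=c^2*(315*r + 45) + c*(7*r^2 - 594*r - 85) - 14*r^3 - 149*r^2 - 91*r - 10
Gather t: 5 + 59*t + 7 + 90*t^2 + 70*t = 90*t^2 + 129*t + 12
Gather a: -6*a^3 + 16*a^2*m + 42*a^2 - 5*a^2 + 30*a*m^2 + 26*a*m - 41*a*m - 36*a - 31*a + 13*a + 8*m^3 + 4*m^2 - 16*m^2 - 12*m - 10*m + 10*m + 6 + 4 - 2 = -6*a^3 + a^2*(16*m + 37) + a*(30*m^2 - 15*m - 54) + 8*m^3 - 12*m^2 - 12*m + 8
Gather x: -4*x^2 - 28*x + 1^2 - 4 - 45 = -4*x^2 - 28*x - 48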